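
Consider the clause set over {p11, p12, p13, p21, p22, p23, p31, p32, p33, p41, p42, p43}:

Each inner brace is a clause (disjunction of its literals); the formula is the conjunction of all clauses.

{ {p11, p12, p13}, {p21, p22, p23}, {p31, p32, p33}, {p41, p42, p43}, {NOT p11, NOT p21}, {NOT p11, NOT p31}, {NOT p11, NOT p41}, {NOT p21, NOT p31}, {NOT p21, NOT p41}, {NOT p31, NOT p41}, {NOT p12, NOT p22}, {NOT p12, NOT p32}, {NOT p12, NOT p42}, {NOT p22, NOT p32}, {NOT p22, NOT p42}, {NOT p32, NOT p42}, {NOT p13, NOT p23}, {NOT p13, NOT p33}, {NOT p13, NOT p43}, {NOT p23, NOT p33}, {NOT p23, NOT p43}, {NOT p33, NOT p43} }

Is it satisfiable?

Unsatisfiable

Try p11 = false.
Try p12 = true.
Unit clause (NOT p22) forces p22 = false.
Unit clause (NOT p32) forces p32 = false.
Unit clause (NOT p42) forces p42 = false.
Try p21 = true.
Unit clause (NOT p31) forces p31 = false.
Unit clause (p33) forces p33 = true.
Unit clause (NOT p41) forces p41 = false.
Unit clause (p43) forces p43 = true.
Now (NOT p43) is unsatisfied and unit — conflict.
That branch fails; take p21 = false instead.
Unit clause (p23) forces p23 = true.
Unit clause (NOT p13) forces p13 = false.
Unit clause (NOT p33) forces p33 = false.
Unit clause (p31) forces p31 = true.
Unit clause (NOT p41) forces p41 = false.
Unit clause (p43) forces p43 = true.
Now (NOT p43) is unsatisfied and unit — conflict.
Either choice for p21 ends in contradiction.
That branch fails; take p12 = false instead.
Unit clause (p13) forces p13 = true.
Unit clause (NOT p23) forces p23 = false.
Unit clause (NOT p33) forces p33 = false.
Unit clause (NOT p43) forces p43 = false.
Try p21 = true.
Unit clause (NOT p31) forces p31 = false.
Unit clause (p32) forces p32 = true.
Unit clause (NOT p41) forces p41 = false.
Unit clause (p42) forces p42 = true.
Now (NOT p42) is unsatisfied and unit — conflict.
That branch fails; take p21 = false instead.
Unit clause (p22) forces p22 = true.
Unit clause (NOT p32) forces p32 = false.
Unit clause (p31) forces p31 = true.
Unit clause (NOT p41) forces p41 = false.
Unit clause (p42) forces p42 = true.
Now (NOT p42) is unsatisfied and unit — conflict.
Either choice for p21 ends in contradiction.
Either choice for p12 ends in contradiction.
That branch fails; take p11 = true instead.
Unit clause (NOT p21) forces p21 = false.
Unit clause (NOT p31) forces p31 = false.
Unit clause (NOT p41) forces p41 = false.
Try p22 = true.
Unit clause (NOT p12) forces p12 = false.
Unit clause (NOT p32) forces p32 = false.
Unit clause (p33) forces p33 = true.
Unit clause (NOT p42) forces p42 = false.
Unit clause (p43) forces p43 = true.
Now (NOT p43) is unsatisfied and unit — conflict.
That branch fails; take p22 = false instead.
Unit clause (p23) forces p23 = true.
Unit clause (NOT p13) forces p13 = false.
Unit clause (NOT p33) forces p33 = false.
Unit clause (p32) forces p32 = true.
Unit clause (NOT p12) forces p12 = false.
Unit clause (NOT p42) forces p42 = false.
Unit clause (p43) forces p43 = true.
Now (NOT p43) is unsatisfied and unit — conflict.
Either choice for p22 ends in contradiction.
Either choice for p11 ends in contradiction.
No assignment satisfies every clause.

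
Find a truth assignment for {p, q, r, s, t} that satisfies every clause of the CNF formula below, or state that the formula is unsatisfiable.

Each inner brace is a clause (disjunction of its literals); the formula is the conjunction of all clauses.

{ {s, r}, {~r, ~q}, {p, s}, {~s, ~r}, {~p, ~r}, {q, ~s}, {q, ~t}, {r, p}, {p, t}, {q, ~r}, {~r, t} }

p=1, q=1, r=0, s=1, t=0

Try s = 1.
Unit clause (~r) forces r = 0.
Unit clause (q) forces q = 1.
Unit clause (p) forces p = 1.
No clause remains; t is free.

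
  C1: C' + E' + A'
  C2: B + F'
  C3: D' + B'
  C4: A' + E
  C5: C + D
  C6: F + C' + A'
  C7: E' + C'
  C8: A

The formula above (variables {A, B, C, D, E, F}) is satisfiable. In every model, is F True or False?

False

Suppose F = 1.
(B) alone gives B = 1.
(D') alone gives D = 0.
(C) alone gives C = 1.
(E') alone gives E = 0.
(A') alone gives A = 0.
Now (A) is unsatisfied and unit — conflict.
So every satisfying assignment has F = False.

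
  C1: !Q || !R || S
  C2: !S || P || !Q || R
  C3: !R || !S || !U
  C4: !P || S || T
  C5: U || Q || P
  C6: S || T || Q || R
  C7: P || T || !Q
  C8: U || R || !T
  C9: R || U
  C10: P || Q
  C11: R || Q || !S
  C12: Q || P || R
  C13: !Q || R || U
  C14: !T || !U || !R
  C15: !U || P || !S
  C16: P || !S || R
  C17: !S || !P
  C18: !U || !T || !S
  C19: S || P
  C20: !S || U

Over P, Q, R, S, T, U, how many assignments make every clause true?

3

There are 2^6 = 64 truth assignments over (P, Q, R, S, T, U).
Split on Q. With Q = true, the clauses containing Q are satisfied and !Q drops from the rest; 1 of the 2^5 = 32 assignments to the other variables satisfy what remains.
With Q = false, by the same count on the reduced clause set, 2 assignments work.
Total: 1 + 2 = 3.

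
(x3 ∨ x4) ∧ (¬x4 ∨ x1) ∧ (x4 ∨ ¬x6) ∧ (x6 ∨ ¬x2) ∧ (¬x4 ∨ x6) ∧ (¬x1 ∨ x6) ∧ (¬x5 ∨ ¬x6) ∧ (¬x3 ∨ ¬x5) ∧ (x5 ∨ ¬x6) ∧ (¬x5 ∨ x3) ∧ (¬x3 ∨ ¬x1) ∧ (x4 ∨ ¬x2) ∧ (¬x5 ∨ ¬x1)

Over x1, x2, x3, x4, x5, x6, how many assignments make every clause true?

1

There are 2^6 = 64 truth assignments over (x1, x2, x3, x4, x5, x6).
Split on x5. With x5 = True, the clauses containing x5 are satisfied and ¬x5 drops from the rest; 0 of the 2^5 = 32 assignments to the other variables satisfy what remains.
With x5 = False, by the same count on the reduced clause set, 1 assignment works.
Total: 0 + 1 = 1.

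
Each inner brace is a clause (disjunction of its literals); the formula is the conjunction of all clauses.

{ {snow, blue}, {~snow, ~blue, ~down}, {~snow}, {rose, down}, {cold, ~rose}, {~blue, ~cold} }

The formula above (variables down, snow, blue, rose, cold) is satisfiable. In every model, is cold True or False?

False

Suppose cold = 1.
Unit clause (~snow) forces snow = 0.
Unit clause (blue) forces blue = 1.
Now (~blue) is unsatisfied and unit — conflict.
So every satisfying assignment has cold = False.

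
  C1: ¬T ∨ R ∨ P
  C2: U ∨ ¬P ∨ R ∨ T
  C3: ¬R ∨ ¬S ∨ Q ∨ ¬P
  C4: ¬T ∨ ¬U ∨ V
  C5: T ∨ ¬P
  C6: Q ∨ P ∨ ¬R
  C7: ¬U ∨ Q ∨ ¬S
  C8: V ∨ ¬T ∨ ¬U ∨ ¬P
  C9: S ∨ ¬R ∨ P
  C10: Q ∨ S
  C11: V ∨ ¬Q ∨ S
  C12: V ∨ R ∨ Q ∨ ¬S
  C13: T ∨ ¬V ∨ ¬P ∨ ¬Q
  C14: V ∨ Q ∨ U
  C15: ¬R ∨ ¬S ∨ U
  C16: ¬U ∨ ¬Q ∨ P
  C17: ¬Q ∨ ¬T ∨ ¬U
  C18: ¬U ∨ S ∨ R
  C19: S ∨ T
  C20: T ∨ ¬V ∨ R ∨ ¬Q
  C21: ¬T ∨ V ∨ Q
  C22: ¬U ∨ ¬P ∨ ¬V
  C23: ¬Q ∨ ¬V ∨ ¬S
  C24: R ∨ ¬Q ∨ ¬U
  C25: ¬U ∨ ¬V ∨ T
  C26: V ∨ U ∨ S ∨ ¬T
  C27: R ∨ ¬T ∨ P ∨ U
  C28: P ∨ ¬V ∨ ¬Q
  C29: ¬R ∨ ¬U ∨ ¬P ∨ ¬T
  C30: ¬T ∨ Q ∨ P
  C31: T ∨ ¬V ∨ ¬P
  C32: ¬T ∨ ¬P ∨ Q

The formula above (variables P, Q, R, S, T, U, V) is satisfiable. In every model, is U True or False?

Suppose U = True.
Try T = False.
From the singleton clause (¬P), P = False.
From the singleton clause (¬Q), Q = False.
From the singleton clause (¬R), R = False.
From the singleton clause (¬S), S = False.
That conflicts with the unit clause (S).
That branch fails; take T = True instead.
From the singleton clause (V), V = True.
From the singleton clause (¬Q), Q = False.
From the singleton clause (¬S), S = False.
That conflicts with the unit clause (S).
Both values of T lead to a conflict.
So every satisfying assignment has U = False.

False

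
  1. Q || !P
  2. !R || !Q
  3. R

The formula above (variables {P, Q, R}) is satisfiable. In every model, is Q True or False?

Suppose Q = true.
(!R) alone gives R = false.
Now (R) is unsatisfied and unit — conflict.
So every satisfying assignment has Q = False.

False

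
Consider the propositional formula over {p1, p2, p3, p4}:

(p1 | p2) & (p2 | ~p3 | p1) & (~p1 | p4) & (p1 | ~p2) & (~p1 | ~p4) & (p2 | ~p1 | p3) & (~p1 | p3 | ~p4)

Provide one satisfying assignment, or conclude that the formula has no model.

Branch on p1: set p1 = 1.
(p4) alone gives p4 = 1.
That conflicts with the unit clause (~p4).
Backtrack on p1: now try p1 = 0.
(p2) alone gives p2 = 1.
That conflicts with the unit clause (~p2).
Either choice for p1 ends in contradiction.

UNSATISFIABLE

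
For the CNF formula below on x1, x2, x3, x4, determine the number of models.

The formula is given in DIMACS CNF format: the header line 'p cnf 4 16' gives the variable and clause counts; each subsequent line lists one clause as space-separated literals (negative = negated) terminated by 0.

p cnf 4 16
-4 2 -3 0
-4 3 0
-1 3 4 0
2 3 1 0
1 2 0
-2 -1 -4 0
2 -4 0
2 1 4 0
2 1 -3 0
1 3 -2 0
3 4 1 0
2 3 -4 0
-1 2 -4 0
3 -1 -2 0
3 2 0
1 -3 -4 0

3

There are 2^4 = 16 truth assignments over (x1, x2, x3, x4).
Split on x4. With x4 = True, the clauses containing x4 are satisfied and ¬x4 drops from the rest; 0 of the 2^3 = 8 assignments to the other variables satisfy what remains.
With x4 = False, by the same count on the reduced clause set, 3 assignments work.
(One model: x1=F, x2=T, x3=T, x4=F.)
Total: 0 + 3 = 3.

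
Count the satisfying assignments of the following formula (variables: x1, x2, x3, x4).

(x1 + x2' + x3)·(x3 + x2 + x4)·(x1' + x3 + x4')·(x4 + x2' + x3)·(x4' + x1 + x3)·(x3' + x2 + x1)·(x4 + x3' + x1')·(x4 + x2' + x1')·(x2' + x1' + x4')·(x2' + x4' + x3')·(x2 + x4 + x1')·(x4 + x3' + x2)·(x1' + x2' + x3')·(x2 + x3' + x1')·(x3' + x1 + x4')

There are 2^4 = 16 truth assignments over (x1, x2, x3, x4).
Check each against the 15 clauses (columns in the order x1, x2, x3, x4):
  F F F F  ✗ fails (x3 + x2 + x4)
  F F F T  ✗ fails (x4' + x1 + x3)
  F F T F  ✗ fails (x3' + x2 + x1)
  F F T T  ✗ fails (x3' + x2 + x1)
  F T F F  ✗ fails (x1 + x2' + x3)
  F T F T  ✗ fails (x1 + x2' + x3)
  F T T F  ✓ satisfies all
  F T T T  ✗ fails (x2' + x4' + x3')
  T F F F  ✗ fails (x3 + x2 + x4)
  T F F T  ✗ fails (x1' + x3 + x4')
  T F T F  ✗ fails (x4 + x3' + x1')
  T F T T  ✗ fails (x2 + x3' + x1')
  T T F F  ✗ fails (x4 + x2' + x3)
  T T F T  ✗ fails (x1' + x3 + x4')
  T T T F  ✗ fails (x4 + x3' + x1')
  T T T T  ✗ fails (x2' + x1' + x4')
1 of the 16 rows is a model.

1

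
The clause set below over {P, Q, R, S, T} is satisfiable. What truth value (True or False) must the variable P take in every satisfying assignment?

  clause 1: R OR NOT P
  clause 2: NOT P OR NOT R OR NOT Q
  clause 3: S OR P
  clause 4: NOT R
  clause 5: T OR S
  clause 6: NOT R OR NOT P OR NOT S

Suppose P = true.
From the singleton clause (R), R = true.
That conflicts with the unit clause (NOT R).
So every satisfying assignment has P = False.

False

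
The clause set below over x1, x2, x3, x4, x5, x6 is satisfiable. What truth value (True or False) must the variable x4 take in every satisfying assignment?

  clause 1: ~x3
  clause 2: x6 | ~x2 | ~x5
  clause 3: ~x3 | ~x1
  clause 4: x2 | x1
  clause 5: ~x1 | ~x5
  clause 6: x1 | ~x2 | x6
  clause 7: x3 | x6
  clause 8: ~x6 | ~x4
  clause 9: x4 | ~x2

Suppose x4 = 1.
From the singleton clause (~x3), x3 = 0.
From the singleton clause (x6), x6 = 1.
That conflicts with the unit clause (~x6).
So every satisfying assignment has x4 = False.

False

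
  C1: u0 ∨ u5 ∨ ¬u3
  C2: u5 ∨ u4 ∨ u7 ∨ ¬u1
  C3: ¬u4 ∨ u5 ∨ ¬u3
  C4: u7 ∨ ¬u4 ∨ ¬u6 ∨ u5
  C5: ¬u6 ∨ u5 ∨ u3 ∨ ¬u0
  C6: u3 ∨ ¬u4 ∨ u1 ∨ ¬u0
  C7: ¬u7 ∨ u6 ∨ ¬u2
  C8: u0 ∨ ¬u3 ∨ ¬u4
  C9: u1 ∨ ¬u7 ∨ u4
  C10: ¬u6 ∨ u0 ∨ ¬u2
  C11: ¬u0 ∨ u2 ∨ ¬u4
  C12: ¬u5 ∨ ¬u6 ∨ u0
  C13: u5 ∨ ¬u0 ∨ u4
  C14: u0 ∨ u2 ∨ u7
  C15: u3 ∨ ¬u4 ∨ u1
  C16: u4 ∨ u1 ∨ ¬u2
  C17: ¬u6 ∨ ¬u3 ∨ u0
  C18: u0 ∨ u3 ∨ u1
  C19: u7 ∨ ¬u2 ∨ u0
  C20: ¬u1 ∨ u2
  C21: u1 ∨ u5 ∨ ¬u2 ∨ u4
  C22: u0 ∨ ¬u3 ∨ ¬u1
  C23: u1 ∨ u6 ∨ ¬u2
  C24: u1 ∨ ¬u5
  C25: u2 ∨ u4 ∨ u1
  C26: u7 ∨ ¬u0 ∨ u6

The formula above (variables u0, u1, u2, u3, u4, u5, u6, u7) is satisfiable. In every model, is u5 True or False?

True

Suppose u5 = False.
Try u0 = True.
(u4) alone gives u4 = True.
(¬u3) alone gives u3 = False.
(¬u6) alone gives u6 = False.
(u1) alone gives u1 = True.
(u2) alone gives u2 = True.
(¬u7) alone gives u7 = False.
But (u7) is also a unit clause — contradiction.
That branch fails; take u0 = False instead.
(¬u3) alone gives u3 = False.
(u1) alone gives u1 = True.
(u2) alone gives u2 = True.
(¬u6) alone gives u6 = False.
(¬u7) alone gives u7 = False.
But (u7) is also a unit clause — contradiction.
Either choice for u0 ends in contradiction.
So every satisfying assignment has u5 = True.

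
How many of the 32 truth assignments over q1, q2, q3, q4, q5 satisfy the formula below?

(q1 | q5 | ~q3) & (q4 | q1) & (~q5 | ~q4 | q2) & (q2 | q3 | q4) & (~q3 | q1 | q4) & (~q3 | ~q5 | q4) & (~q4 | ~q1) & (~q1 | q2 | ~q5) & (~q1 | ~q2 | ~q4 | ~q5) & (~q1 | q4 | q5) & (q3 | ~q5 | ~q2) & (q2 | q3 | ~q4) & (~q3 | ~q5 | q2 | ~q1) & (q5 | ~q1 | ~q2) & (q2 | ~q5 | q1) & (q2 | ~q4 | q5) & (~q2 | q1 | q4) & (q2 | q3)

2

There are 2^5 = 32 truth assignments over (q1, q2, q3, q4, q5).
Split on q4. With q4 = 1, the clauses containing q4 are satisfied and ~q4 drops from the rest; 2 of the 2^4 = 16 assignments to the other variables satisfy what remains.
With q4 = 0, by the same count on the reduced clause set, 0 assignments work.
(One model: q1=F, q2=T, q3=F, q4=T, q5=F.)
Total: 2 + 0 = 2.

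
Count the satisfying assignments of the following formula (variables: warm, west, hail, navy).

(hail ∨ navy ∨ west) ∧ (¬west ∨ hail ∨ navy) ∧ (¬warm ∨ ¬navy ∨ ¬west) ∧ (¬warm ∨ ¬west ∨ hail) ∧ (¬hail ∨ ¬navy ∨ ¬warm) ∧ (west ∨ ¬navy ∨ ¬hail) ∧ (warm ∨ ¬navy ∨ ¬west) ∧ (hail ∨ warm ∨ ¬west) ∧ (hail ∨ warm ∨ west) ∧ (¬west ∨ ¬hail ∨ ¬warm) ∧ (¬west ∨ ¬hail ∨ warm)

3

There are 2^4 = 16 truth assignments over (warm, west, hail, navy).
Check each against the 11 clauses (columns in the order warm, west, hail, navy):
  F F F F  ✗ fails (hail ∨ navy ∨ west)
  F F F T  ✗ fails (hail ∨ warm ∨ west)
  F F T F  ✓ satisfies all
  F F T T  ✗ fails (west ∨ ¬navy ∨ ¬hail)
  F T F F  ✗ fails (¬west ∨ hail ∨ navy)
  F T F T  ✗ fails (warm ∨ ¬navy ∨ ¬west)
  F T T F  ✗ fails (¬west ∨ ¬hail ∨ warm)
  F T T T  ✗ fails (warm ∨ ¬navy ∨ ¬west)
  T F F F  ✗ fails (hail ∨ navy ∨ west)
  T F F T  ✓ satisfies all
  T F T F  ✓ satisfies all
  T F T T  ✗ fails (¬hail ∨ ¬navy ∨ ¬warm)
  T T F F  ✗ fails (¬west ∨ hail ∨ navy)
  T T F T  ✗ fails (¬warm ∨ ¬navy ∨ ¬west)
  T T T F  ✗ fails (¬west ∨ ¬hail ∨ ¬warm)
  T T T T  ✗ fails (¬warm ∨ ¬navy ∨ ¬west)
3 of the 16 rows are models.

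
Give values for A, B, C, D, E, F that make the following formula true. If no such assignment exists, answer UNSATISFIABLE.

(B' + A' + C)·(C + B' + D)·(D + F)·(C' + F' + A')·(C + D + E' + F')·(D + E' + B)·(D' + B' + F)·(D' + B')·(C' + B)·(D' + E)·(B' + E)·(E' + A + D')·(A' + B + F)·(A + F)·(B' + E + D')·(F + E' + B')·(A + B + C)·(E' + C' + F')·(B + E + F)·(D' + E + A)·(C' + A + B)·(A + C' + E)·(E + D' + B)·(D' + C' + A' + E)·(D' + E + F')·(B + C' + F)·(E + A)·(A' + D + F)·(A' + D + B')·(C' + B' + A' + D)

Case D = 0:
(F) alone gives F = 1.
Case C = 0:
(B') alone gives B = 0.
(E') alone gives E = 0.
(A) alone gives A = 1.
All clauses are satisfied.

A: 1,  B: 0,  C: 0,  D: 0,  E: 0,  F: 1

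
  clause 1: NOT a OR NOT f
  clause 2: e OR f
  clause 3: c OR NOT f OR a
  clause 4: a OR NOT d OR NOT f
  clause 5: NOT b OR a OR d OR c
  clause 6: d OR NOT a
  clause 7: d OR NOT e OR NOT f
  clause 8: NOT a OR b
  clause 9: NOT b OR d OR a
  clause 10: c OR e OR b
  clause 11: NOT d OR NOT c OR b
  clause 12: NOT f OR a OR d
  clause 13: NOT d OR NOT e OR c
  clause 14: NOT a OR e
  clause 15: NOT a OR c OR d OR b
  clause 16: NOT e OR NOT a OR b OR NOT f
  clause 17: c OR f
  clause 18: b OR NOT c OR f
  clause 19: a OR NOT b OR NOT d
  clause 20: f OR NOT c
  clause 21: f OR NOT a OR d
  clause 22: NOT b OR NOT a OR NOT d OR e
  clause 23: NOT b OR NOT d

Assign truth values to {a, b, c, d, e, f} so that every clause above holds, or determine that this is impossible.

UNSATISFIABLE

Try a = false.
Try e = true.
Try c = true.
The clause (f) is unit, so f = true.
The clause (NOT d) is unit, so d = false.
But (d) is also a unit clause — contradiction.
That branch fails; take c = false instead.
The clause (NOT f) is unit, so f = false.
But (f) is also a unit clause — contradiction.
Either choice for c ends in contradiction.
That branch fails; take e = false instead.
The clause (f) is unit, so f = true.
The clause (c) is unit, so c = true.
The clause (NOT d) is unit, so d = false.
But (d) is also a unit clause — contradiction.
Either choice for e ends in contradiction.
That branch fails; take a = true instead.
The clause (NOT f) is unit, so f = false.
The clause (e) is unit, so e = true.
The clause (d) is unit, so d = true.
The clause (b) is unit, so b = true.
But (NOT b) is also a unit clause — contradiction.
Either choice for a ends in contradiction.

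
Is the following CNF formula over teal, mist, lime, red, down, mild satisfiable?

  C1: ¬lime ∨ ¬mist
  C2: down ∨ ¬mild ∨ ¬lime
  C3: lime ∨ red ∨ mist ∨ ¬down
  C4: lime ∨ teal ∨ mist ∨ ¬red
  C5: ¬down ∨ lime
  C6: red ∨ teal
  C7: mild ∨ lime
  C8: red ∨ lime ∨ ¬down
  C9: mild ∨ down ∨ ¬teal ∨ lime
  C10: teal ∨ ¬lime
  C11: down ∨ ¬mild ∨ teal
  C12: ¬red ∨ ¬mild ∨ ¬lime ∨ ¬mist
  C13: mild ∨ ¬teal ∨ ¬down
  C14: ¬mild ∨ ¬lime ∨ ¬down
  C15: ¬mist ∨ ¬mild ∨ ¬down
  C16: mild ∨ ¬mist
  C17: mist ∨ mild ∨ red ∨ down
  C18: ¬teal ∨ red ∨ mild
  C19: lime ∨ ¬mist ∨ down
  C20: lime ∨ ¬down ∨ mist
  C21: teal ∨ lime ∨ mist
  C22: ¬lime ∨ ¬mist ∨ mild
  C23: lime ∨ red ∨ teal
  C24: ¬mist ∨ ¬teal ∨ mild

Yes

Case lime = False:
From the singleton clause (¬down), down = False.
From the singleton clause (mild), mild = True.
From the singleton clause (teal), teal = True.
From the singleton clause (¬mist), mist = False.
Every clause is now satisfied; red is unconstrained.
A satisfying assignment: teal ↦ True,  mist ↦ False,  lime ↦ False,  red ↦ False,  down ↦ False,  mild ↦ True.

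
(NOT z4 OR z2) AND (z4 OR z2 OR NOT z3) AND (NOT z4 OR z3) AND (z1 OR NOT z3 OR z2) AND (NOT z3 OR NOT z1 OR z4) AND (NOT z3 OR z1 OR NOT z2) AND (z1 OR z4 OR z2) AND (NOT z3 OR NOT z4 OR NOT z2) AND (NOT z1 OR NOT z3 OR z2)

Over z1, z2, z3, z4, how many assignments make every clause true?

There are 2^4 = 16 truth assignments over (z1, z2, z3, z4).
Check each against the 9 clauses (columns in the order z1, z2, z3, z4):
  F F F F  ✗ fails (z1 OR z4 OR z2)
  F F F T  ✗ fails (NOT z4 OR z2)
  F F T F  ✗ fails (z4 OR z2 OR NOT z3)
  F F T T  ✗ fails (NOT z4 OR z2)
  F T F F  ✓ satisfies all
  F T F T  ✗ fails (NOT z4 OR z3)
  F T T F  ✗ fails (NOT z3 OR z1 OR NOT z2)
  F T T T  ✗ fails (NOT z3 OR z1 OR NOT z2)
  T F F F  ✓ satisfies all
  T F F T  ✗ fails (NOT z4 OR z2)
  T F T F  ✗ fails (z4 OR z2 OR NOT z3)
  T F T T  ✗ fails (NOT z4 OR z2)
  T T F F  ✓ satisfies all
  T T F T  ✗ fails (NOT z4 OR z3)
  T T T F  ✗ fails (NOT z3 OR NOT z1 OR z4)
  T T T T  ✗ fails (NOT z3 OR NOT z4 OR NOT z2)
3 of the 16 rows are models.

3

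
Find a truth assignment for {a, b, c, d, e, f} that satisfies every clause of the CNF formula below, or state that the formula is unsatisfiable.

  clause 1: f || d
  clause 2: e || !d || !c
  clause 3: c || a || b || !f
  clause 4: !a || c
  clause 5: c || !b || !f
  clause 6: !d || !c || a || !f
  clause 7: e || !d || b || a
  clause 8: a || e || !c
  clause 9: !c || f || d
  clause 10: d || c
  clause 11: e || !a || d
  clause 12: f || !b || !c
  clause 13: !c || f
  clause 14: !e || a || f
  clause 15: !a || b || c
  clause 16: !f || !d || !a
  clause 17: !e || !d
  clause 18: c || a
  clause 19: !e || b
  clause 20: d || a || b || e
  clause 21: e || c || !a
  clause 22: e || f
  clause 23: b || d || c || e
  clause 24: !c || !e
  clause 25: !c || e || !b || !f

Case f = true:
Case a = false:
From the singleton clause (c), c = true.
From the singleton clause (!d), d = false.
From the singleton clause (e), e = true.
Now (!e) is unsatisfied and unit — conflict.
So a must be the other value — set a = true.
From the singleton clause (c), c = true.
From the singleton clause (!d), d = false.
From the singleton clause (e), e = true.
Now (!e) is unsatisfied and unit — conflict.
Either choice for a ends in contradiction.
So f must be the other value — set f = false.
From the singleton clause (d), d = true.
From the singleton clause (!c), c = false.
From the singleton clause (!a), a = false.
Now (a) is unsatisfied and unit — conflict.
Either choice for f ends in contradiction.

UNSATISFIABLE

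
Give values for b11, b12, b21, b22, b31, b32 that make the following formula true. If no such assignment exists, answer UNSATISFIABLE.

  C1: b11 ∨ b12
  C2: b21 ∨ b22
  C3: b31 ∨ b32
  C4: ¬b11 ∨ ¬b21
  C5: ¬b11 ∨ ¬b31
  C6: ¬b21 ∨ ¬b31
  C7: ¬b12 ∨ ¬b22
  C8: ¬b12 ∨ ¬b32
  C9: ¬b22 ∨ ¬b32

UNSATISFIABLE

Case b11 = True:
The clause (¬b21) is unit, so b21 = False.
The clause (b22) is unit, so b22 = True.
The clause (¬b31) is unit, so b31 = False.
The clause (b32) is unit, so b32 = True.
But (¬b32) is also a unit clause — contradiction.
Backtrack on b11: now try b11 = False.
The clause (b12) is unit, so b12 = True.
The clause (¬b22) is unit, so b22 = False.
The clause (b21) is unit, so b21 = True.
The clause (¬b31) is unit, so b31 = False.
The clause (b32) is unit, so b32 = True.
But (¬b32) is also a unit clause — contradiction.
Both values of b11 lead to a conflict.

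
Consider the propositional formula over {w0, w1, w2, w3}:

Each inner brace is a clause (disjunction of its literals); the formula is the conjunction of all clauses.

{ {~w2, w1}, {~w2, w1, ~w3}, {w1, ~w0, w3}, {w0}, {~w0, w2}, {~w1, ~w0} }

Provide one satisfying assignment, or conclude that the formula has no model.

UNSATISFIABLE

Unit clause (w0) forces w0 = 1.
Unit clause (w2) forces w2 = 1.
Unit clause (w1) forces w1 = 1.
Now (~w1) is unsatisfied and unit — conflict.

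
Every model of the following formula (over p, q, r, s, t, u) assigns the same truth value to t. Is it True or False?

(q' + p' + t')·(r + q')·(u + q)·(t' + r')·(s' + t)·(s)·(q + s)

Suppose t = 0.
The clause (s') is unit, so s = 0.
Now (s) is unsatisfied and unit — conflict.
So every satisfying assignment has t = True.

True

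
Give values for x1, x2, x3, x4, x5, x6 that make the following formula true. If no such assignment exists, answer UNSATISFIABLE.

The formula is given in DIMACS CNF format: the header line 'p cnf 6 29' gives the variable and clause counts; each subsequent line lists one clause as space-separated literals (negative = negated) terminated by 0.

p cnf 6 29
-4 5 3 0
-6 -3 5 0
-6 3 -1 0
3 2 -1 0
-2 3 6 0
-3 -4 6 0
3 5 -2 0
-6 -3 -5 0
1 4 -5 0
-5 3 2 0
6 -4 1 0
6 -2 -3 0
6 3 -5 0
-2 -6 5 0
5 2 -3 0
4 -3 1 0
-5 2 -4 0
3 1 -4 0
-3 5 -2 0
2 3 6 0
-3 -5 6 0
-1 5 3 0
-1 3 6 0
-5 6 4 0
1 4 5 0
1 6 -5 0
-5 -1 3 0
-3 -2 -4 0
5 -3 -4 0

Suppose x4 = False.
Suppose x1 = True.
Suppose x6 = False.
Unit clause (x3) forces x3 = True.
Unit clause (¬x2) forces x2 = False.
Unit clause (x5) forces x5 = True.
That conflicts with the unit clause (¬x5).
So x6 must be the other value — set x6 = True.
Unit clause (x3) forces x3 = True.
Unit clause (x5) forces x5 = True.
That conflicts with the unit clause (¬x5).
Neither x6 = True nor x6 = False works.
So x1 must be the other value — set x1 = False.
Unit clause (¬x5) forces x5 = False.
That conflicts with the unit clause (x5).
Neither x1 = True nor x1 = False works.
So x4 must be the other value — set x4 = True.
Suppose x5 = True.
Unit clause (x2) forces x2 = True.
Unit clause (¬x3) forces x3 = False.
Unit clause (x6) forces x6 = True.
Unit clause (¬x1) forces x1 = False.
That conflicts with the unit clause (x1).
So x5 must be the other value — set x5 = False.
Unit clause (x3) forces x3 = True.
That conflicts with the unit clause (¬x3).
Neither x5 = True nor x5 = False works.
Neither x4 = True nor x4 = False works.

UNSATISFIABLE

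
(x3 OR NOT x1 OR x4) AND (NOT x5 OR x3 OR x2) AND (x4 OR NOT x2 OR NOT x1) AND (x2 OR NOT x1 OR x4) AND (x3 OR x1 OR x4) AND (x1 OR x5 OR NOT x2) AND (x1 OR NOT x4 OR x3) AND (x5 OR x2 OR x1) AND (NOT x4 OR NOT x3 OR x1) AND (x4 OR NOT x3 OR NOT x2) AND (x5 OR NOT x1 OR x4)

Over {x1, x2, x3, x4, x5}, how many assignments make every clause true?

There are 2^5 = 32 truth assignments over (x1, x2, x3, x4, x5).
Split on x4. With x4 = true, the clauses containing x4 are satisfied and NOT x4 drops from the rest; 7 of the 2^4 = 16 assignments to the other variables satisfy what remains.
With x4 = false, by the same count on the reduced clause set, 1 assignment works.
(One model: x1=F, x2=F, x3=T, x4=F, x5=T.)
Total: 7 + 1 = 8.

8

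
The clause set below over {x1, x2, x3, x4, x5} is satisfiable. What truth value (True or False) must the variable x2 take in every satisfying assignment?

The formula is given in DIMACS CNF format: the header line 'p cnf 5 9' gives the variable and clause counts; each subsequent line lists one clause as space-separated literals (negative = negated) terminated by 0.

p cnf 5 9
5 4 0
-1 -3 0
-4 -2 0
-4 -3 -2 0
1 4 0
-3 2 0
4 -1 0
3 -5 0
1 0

Suppose x2 = True.
The clause (¬x4) is unit, so x4 = False.
The clause (x5) is unit, so x5 = True.
The clause (x1) is unit, so x1 = True.
But (¬x1) is also a unit clause — contradiction.
So every satisfying assignment has x2 = False.

False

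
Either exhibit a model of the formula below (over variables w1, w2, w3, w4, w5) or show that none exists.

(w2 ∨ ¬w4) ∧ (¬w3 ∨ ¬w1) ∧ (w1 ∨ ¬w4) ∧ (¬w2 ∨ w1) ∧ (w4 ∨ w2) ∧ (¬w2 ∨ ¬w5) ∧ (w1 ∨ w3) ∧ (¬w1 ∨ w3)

UNSATISFIABLE

Suppose w2 = True.
(w1) alone gives w1 = True.
(¬w3) alone gives w3 = False.
Now (w3) is unsatisfied and unit — conflict.
That branch fails; take w2 = False instead.
(¬w4) alone gives w4 = False.
Now (w4) is unsatisfied and unit — conflict.
Either choice for w2 ends in contradiction.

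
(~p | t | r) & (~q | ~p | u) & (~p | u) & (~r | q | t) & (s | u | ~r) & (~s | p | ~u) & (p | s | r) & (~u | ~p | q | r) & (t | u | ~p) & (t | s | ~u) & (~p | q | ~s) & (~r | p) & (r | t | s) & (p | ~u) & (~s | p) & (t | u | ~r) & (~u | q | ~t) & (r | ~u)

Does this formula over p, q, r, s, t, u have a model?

Yes, satisfiable

Case p = 1:
The clause (u) is unit, so u = 1.
The clause (r) is unit, so r = 1.
Case q = 1:
Case t = 1:
All clauses hold; s can take either value.
A satisfying assignment: p: 1, q: 1, r: 1, s: 1, t: 1, u: 1.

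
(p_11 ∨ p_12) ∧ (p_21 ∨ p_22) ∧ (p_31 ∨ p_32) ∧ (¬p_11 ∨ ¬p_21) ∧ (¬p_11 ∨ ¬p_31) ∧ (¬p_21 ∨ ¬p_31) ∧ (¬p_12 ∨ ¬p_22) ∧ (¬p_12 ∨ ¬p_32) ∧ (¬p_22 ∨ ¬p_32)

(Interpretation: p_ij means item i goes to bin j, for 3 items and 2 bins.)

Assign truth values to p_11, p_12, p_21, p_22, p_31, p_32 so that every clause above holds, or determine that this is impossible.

UNSATISFIABLE

Case p_11 = True:
From the singleton clause (¬p_21), p_21 = False.
From the singleton clause (p_22), p_22 = True.
From the singleton clause (¬p_31), p_31 = False.
From the singleton clause (p_32), p_32 = True.
That conflicts with the unit clause (¬p_32).
Backtrack on p_11: now try p_11 = False.
From the singleton clause (p_12), p_12 = True.
From the singleton clause (¬p_22), p_22 = False.
From the singleton clause (p_21), p_21 = True.
From the singleton clause (¬p_31), p_31 = False.
From the singleton clause (p_32), p_32 = True.
That conflicts with the unit clause (¬p_32).
Either choice for p_11 ends in contradiction.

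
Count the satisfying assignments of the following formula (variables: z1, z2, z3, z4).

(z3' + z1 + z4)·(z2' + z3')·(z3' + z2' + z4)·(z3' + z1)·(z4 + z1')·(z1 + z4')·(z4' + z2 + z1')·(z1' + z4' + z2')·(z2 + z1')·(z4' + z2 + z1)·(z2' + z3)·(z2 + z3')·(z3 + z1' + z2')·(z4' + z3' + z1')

1

There are 2^4 = 16 truth assignments over (z1, z2, z3, z4).
Check each against the 14 clauses (columns in the order z1, z2, z3, z4):
  F F F F  ✓ satisfies all
  F F F T  ✗ fails (z1 + z4')
  F F T F  ✗ fails (z3' + z1 + z4)
  F F T T  ✗ fails (z3' + z1)
  F T F F  ✗ fails (z2' + z3)
  F T F T  ✗ fails (z1 + z4')
  F T T F  ✗ fails (z3' + z1 + z4)
  F T T T  ✗ fails (z2' + z3')
  T F F F  ✗ fails (z4 + z1')
  T F F T  ✗ fails (z4' + z2 + z1')
  T F T F  ✗ fails (z4 + z1')
  T F T T  ✗ fails (z4' + z2 + z1')
  T T F F  ✗ fails (z4 + z1')
  T T F T  ✗ fails (z1' + z4' + z2')
  T T T F  ✗ fails (z2' + z3')
  T T T T  ✗ fails (z2' + z3')
1 of the 16 rows is a model.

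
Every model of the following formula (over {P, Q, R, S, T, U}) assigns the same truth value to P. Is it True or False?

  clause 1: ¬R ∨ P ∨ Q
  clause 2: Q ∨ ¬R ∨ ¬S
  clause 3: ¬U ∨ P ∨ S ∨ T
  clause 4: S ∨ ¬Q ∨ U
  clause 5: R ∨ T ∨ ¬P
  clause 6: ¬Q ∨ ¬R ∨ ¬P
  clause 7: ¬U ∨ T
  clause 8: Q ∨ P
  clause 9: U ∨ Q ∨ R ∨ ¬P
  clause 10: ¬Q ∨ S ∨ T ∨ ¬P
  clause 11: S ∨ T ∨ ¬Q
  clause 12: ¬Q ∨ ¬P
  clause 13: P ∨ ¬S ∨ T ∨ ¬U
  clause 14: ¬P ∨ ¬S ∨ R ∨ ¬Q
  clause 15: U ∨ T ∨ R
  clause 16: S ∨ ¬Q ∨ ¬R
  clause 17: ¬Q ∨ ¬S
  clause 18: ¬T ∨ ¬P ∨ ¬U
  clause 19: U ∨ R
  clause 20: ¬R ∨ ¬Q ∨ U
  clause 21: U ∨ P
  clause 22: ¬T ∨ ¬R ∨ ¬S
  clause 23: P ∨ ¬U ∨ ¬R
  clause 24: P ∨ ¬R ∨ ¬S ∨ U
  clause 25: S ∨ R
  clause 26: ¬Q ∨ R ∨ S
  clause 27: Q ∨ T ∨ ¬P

True

Suppose P = False.
The clause (Q) is unit, so Q = True.
The clause (¬S) is unit, so S = False.
The clause (U) is unit, so U = True.
The clause (T) is unit, so T = True.
The clause (¬R) is unit, so R = False.
That conflicts with the unit clause (R).
So every satisfying assignment has P = True.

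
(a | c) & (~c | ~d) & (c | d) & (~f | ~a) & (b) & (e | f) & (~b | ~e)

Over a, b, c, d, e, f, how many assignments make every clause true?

There are 2^6 = 64 truth assignments over (a, b, c, d, e, f).
Split on a. With a = 1, the clauses containing a are satisfied and ~a drops from the rest; 0 of the 2^5 = 32 assignments to the other variables satisfy what remains.
With a = 0, by the same count on the reduced clause set, 1 assignment works.
(One model: a=F, b=T, c=T, d=F, e=F, f=T.)
Total: 0 + 1 = 1.

1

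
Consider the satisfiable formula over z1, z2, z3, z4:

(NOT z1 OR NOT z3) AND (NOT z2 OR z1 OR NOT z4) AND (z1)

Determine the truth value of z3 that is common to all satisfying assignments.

False

Suppose z3 = true.
Unit clause (NOT z1) forces z1 = false.
But (z1) is also a unit clause — contradiction.
So every satisfying assignment has z3 = False.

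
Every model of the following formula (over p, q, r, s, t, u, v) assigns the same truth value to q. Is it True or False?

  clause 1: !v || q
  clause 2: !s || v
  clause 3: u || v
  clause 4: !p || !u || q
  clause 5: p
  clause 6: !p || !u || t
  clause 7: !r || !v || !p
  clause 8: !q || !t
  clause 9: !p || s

Suppose q = false.
Unit clause (!v) forces v = false.
Unit clause (!s) forces s = false.
Unit clause (u) forces u = true.
Unit clause (!p) forces p = false.
But (p) is also a unit clause — contradiction.
So every satisfying assignment has q = True.

True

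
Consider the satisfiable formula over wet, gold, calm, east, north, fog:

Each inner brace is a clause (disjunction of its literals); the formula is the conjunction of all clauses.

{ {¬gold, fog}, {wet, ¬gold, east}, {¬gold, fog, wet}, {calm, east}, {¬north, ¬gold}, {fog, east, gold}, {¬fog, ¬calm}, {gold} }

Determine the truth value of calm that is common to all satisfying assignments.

Suppose calm = True.
(¬fog) alone gives fog = False.
(¬gold) alone gives gold = False.
Now (gold) is unsatisfied and unit — conflict.
So every satisfying assignment has calm = False.

False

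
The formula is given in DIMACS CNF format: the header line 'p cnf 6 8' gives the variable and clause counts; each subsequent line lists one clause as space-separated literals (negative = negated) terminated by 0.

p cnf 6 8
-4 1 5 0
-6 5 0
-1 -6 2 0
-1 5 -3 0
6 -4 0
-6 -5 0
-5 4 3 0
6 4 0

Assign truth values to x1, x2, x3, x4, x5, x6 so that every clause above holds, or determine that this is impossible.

Branch on x6: set x6 = False.
(¬x4) alone gives x4 = False.
That conflicts with the unit clause (x4).
So x6 must be the other value — set x6 = True.
(x5) alone gives x5 = True.
That conflicts with the unit clause (¬x5).
Either choice for x6 ends in contradiction.

UNSATISFIABLE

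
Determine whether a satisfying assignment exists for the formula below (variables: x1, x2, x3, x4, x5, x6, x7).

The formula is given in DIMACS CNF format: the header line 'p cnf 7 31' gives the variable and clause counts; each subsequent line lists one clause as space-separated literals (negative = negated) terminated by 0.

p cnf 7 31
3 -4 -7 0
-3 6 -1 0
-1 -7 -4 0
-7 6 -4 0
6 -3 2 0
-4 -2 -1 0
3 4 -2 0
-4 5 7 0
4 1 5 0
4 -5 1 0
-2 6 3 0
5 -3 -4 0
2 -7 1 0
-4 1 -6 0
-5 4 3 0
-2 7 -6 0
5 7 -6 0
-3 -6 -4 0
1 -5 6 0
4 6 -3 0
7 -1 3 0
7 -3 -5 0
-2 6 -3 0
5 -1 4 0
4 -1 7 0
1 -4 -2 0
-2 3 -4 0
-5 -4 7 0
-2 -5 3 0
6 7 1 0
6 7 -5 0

Satisfiable

Case x3 = True:
Case x6 = True:
Unit clause (¬x4) forces x4 = False.
Case x1 = True:
Unit clause (x5) forces x5 = True.
Unit clause (x7) forces x7 = True.
No clause remains; x2 is free.
A satisfying assignment: x1=True; x2=False; x3=True; x4=False; x5=True; x6=True; x7=True.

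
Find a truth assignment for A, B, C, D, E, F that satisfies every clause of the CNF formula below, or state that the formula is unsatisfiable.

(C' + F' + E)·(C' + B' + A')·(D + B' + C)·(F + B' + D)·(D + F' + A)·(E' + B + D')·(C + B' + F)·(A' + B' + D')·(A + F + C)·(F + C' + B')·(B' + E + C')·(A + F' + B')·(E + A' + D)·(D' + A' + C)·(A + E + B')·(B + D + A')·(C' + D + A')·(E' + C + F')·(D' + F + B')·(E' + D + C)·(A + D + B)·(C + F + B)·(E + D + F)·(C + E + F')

A: 0, B: 0, C: 1, D: 1, E: 0, F: 0

Suppose C = 1.
Suppose F = 0.
(B') alone gives B = 0.
Suppose E = 0.
(D) alone gives D = 1.
All clauses hold; A can take either value.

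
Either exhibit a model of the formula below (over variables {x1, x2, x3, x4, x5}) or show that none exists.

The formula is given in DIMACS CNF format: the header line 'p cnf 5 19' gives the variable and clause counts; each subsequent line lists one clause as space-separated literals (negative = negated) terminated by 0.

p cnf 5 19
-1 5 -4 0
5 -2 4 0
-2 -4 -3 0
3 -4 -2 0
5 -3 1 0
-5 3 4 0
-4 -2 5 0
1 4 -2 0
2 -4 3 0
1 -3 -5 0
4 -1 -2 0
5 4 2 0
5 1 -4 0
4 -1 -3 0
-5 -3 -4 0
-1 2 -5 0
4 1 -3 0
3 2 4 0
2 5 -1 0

Branch on x1: set x1 = False.
Branch on x5: set x5 = True.
Unit clause (¬x3) forces x3 = False.
Unit clause (x4) forces x4 = True.
Unit clause (¬x2) forces x2 = False.
But (x2) is also a unit clause — contradiction.
Undo x5 and try x5 = False.
Unit clause (¬x3) forces x3 = False.
Unit clause (¬x4) forces x4 = False.
Unit clause (¬x2) forces x2 = False.
But (x2) is also a unit clause — contradiction.
Both values of x5 lead to a conflict.
Undo x1 and try x1 = True.
Branch on x5: set x5 = True.
Unit clause (x2) forces x2 = True.
Unit clause (x4) forces x4 = True.
Unit clause (¬x3) forces x3 = False.
But (x3) is also a unit clause — contradiction.
Undo x5 and try x5 = False.
Unit clause (¬x4) forces x4 = False.
Unit clause (¬x2) forces x2 = False.
But (x2) is also a unit clause — contradiction.
Both values of x5 lead to a conflict.
Both values of x1 lead to a conflict.

UNSATISFIABLE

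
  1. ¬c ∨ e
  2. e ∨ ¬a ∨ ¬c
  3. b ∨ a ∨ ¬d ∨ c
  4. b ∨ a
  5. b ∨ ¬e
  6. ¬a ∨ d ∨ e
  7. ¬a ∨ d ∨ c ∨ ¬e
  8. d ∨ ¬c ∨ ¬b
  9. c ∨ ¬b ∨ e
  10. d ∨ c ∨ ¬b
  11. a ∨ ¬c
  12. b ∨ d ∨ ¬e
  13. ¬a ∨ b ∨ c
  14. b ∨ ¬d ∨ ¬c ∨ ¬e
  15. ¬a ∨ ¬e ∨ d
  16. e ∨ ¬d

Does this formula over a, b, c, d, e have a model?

Case c = False:
Case b = True:
From the singleton clause (e), e = True.
From the singleton clause (d), d = True.
No clause remains; a is free.
A satisfying assignment: a=False,  b=True,  c=False,  d=True,  e=True.

Satisfiable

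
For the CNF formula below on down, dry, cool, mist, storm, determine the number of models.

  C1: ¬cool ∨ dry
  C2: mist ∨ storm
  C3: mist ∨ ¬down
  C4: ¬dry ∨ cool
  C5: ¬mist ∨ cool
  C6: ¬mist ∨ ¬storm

There are 2^5 = 32 truth assignments over (down, dry, cool, mist, storm).
Split on storm. With storm = True, the clauses containing storm are satisfied and ¬storm drops from the rest; 2 of the 2^4 = 16 assignments to the other variables satisfy what remains.
With storm = False, by the same count on the reduced clause set, 2 assignments work.
(One model: down=F, dry=F, cool=F, mist=F, storm=T.)
Total: 2 + 2 = 4.

4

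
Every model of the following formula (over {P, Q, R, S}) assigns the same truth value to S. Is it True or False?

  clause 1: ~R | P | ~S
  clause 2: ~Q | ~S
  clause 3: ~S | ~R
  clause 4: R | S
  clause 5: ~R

True

Suppose S = 0.
Unit clause (R) forces R = 1.
But (~R) is also a unit clause — contradiction.
So every satisfying assignment has S = True.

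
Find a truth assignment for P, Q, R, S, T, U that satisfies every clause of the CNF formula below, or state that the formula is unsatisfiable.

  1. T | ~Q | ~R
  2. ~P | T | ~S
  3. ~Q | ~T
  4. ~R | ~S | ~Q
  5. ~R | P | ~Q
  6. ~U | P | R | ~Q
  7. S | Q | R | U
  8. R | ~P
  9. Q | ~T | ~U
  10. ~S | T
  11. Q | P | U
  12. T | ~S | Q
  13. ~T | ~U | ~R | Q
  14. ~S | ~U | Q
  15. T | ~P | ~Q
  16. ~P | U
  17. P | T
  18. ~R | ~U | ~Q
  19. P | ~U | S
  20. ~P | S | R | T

Suppose Q = 0.
Suppose R = 1.
Suppose T = 0.
Unit clause (~S) forces S = 0.
Unit clause (P) forces P = 1.
Unit clause (U) forces U = 1.
Every clause now holds.

P=1; Q=0; R=1; S=0; T=0; U=1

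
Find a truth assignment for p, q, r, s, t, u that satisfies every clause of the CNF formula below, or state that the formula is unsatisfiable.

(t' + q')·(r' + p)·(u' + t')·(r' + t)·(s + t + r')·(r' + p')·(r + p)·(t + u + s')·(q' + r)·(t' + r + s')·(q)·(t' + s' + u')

UNSATISFIABLE

From the singleton clause (q), q = 1.
From the singleton clause (t'), t = 0.
From the singleton clause (r'), r = 0.
That conflicts with the unit clause (r).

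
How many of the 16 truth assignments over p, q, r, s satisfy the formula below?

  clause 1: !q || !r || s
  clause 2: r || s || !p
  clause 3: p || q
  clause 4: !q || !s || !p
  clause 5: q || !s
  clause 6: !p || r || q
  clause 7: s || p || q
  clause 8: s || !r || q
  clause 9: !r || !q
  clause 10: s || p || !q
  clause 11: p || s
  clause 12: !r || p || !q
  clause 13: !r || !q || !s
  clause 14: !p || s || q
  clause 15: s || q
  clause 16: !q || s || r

1

There are 2^4 = 16 truth assignments over (p, q, r, s).
Check each against the 16 clauses (columns in the order p, q, r, s):
  F F F F  ✗ fails (p || q)
  F F F T  ✗ fails (p || q)
  F F T F  ✗ fails (p || q)
  F F T T  ✗ fails (p || q)
  F T F F  ✗ fails (s || p || !q)
  F T F T  ✓ satisfies all
  F T T F  ✗ fails (!q || !r || s)
  F T T T  ✗ fails (!r || !q)
  T F F F  ✗ fails (r || s || !p)
  T F F T  ✗ fails (q || !s)
  T F T F  ✗ fails (s || !r || q)
  T F T T  ✗ fails (q || !s)
  T T F F  ✗ fails (r || s || !p)
  T T F T  ✗ fails (!q || !s || !p)
  T T T F  ✗ fails (!q || !r || s)
  T T T T  ✗ fails (!q || !s || !p)
1 of the 16 rows is a model.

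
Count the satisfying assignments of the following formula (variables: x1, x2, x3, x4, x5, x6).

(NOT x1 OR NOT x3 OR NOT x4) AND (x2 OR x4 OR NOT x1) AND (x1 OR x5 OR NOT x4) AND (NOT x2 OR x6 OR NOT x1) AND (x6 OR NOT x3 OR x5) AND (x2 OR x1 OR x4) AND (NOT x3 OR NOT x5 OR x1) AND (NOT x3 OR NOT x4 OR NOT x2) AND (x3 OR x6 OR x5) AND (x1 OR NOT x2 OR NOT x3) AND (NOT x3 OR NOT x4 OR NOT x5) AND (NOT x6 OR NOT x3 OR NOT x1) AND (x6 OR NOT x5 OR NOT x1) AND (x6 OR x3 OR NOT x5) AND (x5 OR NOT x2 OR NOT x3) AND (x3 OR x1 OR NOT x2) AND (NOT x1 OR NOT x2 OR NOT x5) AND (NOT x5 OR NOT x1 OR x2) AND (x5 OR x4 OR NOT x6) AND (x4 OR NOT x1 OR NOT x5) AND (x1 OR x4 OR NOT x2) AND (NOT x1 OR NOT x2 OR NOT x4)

There are 2^6 = 64 truth assignments over (x1, x2, x3, x4, x5, x6).
Split on x3. With x3 = true, the clauses containing x3 are satisfied and NOT x3 drops from the rest; 0 of the 2^5 = 32 assignments to the other variables satisfy what remains.
With x3 = false, by the same count on the reduced clause set, 2 assignments work.
(One model: x1=F, x2=F, x3=F, x4=T, x5=T, x6=T.)
Total: 0 + 2 = 2.

2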